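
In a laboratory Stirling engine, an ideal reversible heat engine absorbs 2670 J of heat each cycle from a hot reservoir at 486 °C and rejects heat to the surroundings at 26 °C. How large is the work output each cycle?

W ≈ 1618 J

T_H = 486 °C → 486 + 273.15 = 759.15 K.
T_C = 26 °C → 26 + 273.15 = 299.15 K.
η_rev = 1 − T_C/T_H = 1 − 299.15/759.15 = 0.6059.
W = η·Q_H = 0.6059 × 2670 = 1618 J.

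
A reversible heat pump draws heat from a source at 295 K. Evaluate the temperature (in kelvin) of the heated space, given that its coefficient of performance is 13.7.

COP_HP = T_H/(T_H − T_C) ⇒ T_H = T_C·COP_HP/(COP_HP − 1) = 295.00 × 13.7/(13.7 − 1) = 318.2 K.

T_H ≈ 318.2 K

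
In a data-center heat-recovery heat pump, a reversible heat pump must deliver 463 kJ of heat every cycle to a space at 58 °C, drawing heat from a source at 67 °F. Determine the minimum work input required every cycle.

T_H = 58 °C → 58 + 273.15 = 331.15 K.
T_C = 67 °F → (67 − 32) × 5/9 = 19.44 °C = 292.59 K.
The Carnot heat-pump COP is COP_HP = T_H/(T_H − T_C) = 331.15/38.56 = 8.5889.
W = Q_H/COP_HP = 463/8.5889 = 53.91 kJ.

W_in ≈ 53.91 kJ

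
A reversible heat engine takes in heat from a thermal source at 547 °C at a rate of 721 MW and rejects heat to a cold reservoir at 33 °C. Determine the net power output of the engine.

T_H = 547 °C → 547 + 273.15 = 820.15 K.
T_C = 33 °C → 33 + 273.15 = 306.15 K.
For a reversible engine, η = 1 − T_C/T_H = 1 − 306.15/820.15 = 0.6267.
W = η·Q_H = 0.6267 × 721 = 451.9 MW.

Ẇ ≈ 451.9 MW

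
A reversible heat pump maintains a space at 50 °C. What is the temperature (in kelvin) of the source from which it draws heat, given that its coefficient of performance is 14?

T_H = 50 °C → 50 + 273.15 = 323.15 K.
COP_HP = T_H/(T_H − T_C) ⇒ T_C = T_H·(COP_HP − 1)/COP_HP = 323.15 × (14 − 1)/14 = 300 K.

T_C ≈ 300 K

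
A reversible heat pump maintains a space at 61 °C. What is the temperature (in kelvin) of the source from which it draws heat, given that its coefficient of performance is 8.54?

T_H = 61 °C → 61 + 273.15 = 334.15 K.
COP_HP = T_H/(T_H − T_C) ⇒ T_C = T_H·(COP_HP − 1)/COP_HP = 334.15 × (8.54 − 1)/8.54 = 295 K.

T_C ≈ 295 K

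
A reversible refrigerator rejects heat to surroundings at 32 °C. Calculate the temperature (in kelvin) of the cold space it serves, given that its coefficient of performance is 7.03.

T_H = 32 °C → 32 + 273.15 = 305.15 K.
COP_R = T_C/(T_H − T_C) ⇒ T_C = T_H·COP_R/(1 + COP_R) = 305.15 × 7.03/(1 + 7.03) = 267.1 K.

T_C ≈ 267.1 K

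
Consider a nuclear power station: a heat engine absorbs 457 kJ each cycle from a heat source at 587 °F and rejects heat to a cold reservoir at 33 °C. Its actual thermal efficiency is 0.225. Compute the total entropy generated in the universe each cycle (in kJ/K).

ΔS_univ ≈ 0.3709 kJ/K

T_H = 587 °F → (587 − 32) × 5/9 = 308.33 °C = 581.48 K.
T_C = 33 °C → 33 + 273.15 = 306.15 K.
W = η·Q_H = 0.225 × 457 = 102.8 kJ, so Q_C = Q_H − W = 354.2 kJ.
Reservoir entropy changes: ΔS_H = −Q_H/T_H = −457/581.48 = -0.7859 kJ/K and ΔS_C = +Q_C/T_C = 354.2/306.15 = 1.157 kJ/K.
ΔS_univ = −Q_H/T_H + Q_C/T_C = 0.3709 kJ/K (> 0, since η = 0.225 < η_Carnot = 0.474).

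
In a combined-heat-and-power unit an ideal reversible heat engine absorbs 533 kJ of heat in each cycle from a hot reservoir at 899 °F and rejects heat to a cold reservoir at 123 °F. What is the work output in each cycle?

W ≈ 304 kJ

T_H = 899 °F → (899 − 32) × 5/9 = 481.67 °C = 754.82 K.
T_C = 123 °F → (123 − 32) × 5/9 = 50.56 °C = 323.71 K.
Carnot efficiency: η = 1 − T_C/T_H = 1 − 323.71/754.82 = 0.5711.
W = η·Q_H = 0.5711 × 533 = 304 kJ.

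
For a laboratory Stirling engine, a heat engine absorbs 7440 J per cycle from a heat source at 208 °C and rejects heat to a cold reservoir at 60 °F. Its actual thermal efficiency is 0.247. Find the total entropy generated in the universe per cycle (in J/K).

ΔS_univ ≈ 3.94 J/K

T_H = 208 °C → 208 + 273.15 = 481.15 K.
T_C = 60 °F → (60 − 32) × 5/9 = 15.56 °C = 288.71 K.
W = η·Q_H = 0.247 × 7440 = 1838 J, so Q_C = Q_H − W = 5602 J.
Reservoir entropy changes: ΔS_H = −Q_H/T_H = −7440/481.15 = -15.46 J/K and ΔS_C = +Q_C/T_C = 5602/288.71 = 19.40 J/K.
ΔS_univ = −Q_H/T_H + Q_C/T_C = 3.94 J/K (> 0, since η = 0.247 < η_Carnot = 0.400).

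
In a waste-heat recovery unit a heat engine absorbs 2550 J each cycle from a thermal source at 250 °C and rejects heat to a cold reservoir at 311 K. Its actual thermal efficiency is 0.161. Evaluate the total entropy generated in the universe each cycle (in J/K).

T_H = 250 °C → 250 + 273.15 = 523.15 K.
W = η·Q_H = 0.161 × 2550 = 410.6 J, so Q_C = Q_H − W = 2139 J.
The hot reservoir loses entropy Q_H/T_H = 2550/523.15 = 4.874 J/K; the cold reservoir gains Q_C/T_C = 2139/311.00 = 6.879 J/K.
ΔS_univ = −Q_H/T_H + Q_C/T_C = 2.00 J/K (> 0, since η = 0.161 < η_Carnot = 0.406).

ΔS_univ ≈ 2.00 J/K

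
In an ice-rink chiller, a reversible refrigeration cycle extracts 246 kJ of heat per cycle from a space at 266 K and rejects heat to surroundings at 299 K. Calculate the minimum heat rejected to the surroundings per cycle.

Q_H ≈ 276.5 kJ

For a reversible cycle Q_H/Q_C = T_H/T_C, so Q_H = Q_C·T_H/T_C = 246 × 299.00/266.00 = 276.5 kJ.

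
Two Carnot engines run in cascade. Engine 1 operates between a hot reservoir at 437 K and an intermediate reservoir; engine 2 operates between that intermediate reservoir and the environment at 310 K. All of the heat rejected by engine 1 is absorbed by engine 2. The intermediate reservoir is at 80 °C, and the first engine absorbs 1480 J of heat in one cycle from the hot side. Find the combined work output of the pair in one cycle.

W_total ≈ 430 J

Two reversible stages in series are equivalent to a single Carnot engine between T_H and T_C, so η_total = 1 − T_C/T_H = 1 − 310.00/437.00 = 0.2906.
W_total = η_total · Q_H = 0.2906 × 1480 = 430 J.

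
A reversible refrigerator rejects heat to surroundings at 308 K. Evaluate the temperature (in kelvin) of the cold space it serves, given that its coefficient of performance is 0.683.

COP_R = T_C/(T_H − T_C) ⇒ T_C = T_H·COP_R/(1 + COP_R) = 308.00 × 0.683/(1 + 0.683) = 125.0 K.

T_C ≈ 125.0 K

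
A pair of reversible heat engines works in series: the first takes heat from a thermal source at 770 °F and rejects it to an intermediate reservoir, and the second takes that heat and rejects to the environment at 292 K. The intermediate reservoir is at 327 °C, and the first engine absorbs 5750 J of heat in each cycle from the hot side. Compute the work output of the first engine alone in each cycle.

W₁ ≈ 699 J

T_H = 770 °F → (770 − 32) × 5/9 = 410.00 °C = 683.15 K.
T_m = 327 °C → 327 + 273.15 = 600.15 K.
First-stage efficiency η₁ = 1 − T_m/T_H = 1 − 600.15/683.15 = 0.1215.
W₁ = η₁·Q_H = 0.1215 × 5750 = 699 J.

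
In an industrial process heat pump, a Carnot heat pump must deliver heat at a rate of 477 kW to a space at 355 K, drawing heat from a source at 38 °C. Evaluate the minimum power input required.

Ẇ_in ≈ 58.9 kW

T_C = 38 °C → 38 + 273.15 = 311.15 K.
The Carnot heat-pump COP is COP_HP = T_H/(T_H − T_C) = 355.00/43.85 = 8.0958.
W = Q_H/COP_HP = 477/8.0958 = 58.9 kW.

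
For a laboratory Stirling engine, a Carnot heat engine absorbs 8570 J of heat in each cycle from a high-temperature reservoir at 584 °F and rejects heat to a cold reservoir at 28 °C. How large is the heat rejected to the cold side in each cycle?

Q_C ≈ 4450 J

T_H = 584 °F → (584 − 32) × 5/9 = 306.67 °C = 579.82 K.
T_C = 28 °C → 28 + 273.15 = 301.15 K.
For a reversible engine, η = 1 − T_C/T_H = 1 − 301.15/579.82 = 0.4806.
For a reversible cycle Q_C/Q_H = T_C/T_H, so Q_C = 8570 × 301.15/579.82 = 4450 J.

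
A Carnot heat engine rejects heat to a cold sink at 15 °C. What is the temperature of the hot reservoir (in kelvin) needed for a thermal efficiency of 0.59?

T_C = 15 °C → 15 + 273.15 = 288.15 K.
From η = 1 − T_C/T_H, solving for T_H gives T_H = T_C/(1 − η) = 288.15/(1 − 0.59) = 703 K.

T_H ≈ 703 K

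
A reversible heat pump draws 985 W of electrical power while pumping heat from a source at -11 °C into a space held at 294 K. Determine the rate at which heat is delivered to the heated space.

T_C = -11 °C → -11 + 273.15 = 262.15 K.
Reversible heating COP: COP_HP = T_H/(T_H − T_C) = 294.00/31.85 = 9.2308.
Q_H = COP_HP · W = 9.2308 × 985 = 9090 W.

Q̇_H ≈ 9090 W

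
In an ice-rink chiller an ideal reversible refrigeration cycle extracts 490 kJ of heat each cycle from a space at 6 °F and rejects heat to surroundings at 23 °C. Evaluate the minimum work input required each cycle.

W_in ≈ 70.92 kJ

T_H = 23 °C → 23 + 273.15 = 296.15 K.
T_C = 6 °F → (6 − 32) × 5/9 = -14.44 °C = 258.71 K.
For a reversible refrigerator, COP_R = T_C/(T_H − T_C) = 258.71/37.44 = 6.9091.
W = Q_C/COP_R = 490/6.9091 = 70.92 kJ.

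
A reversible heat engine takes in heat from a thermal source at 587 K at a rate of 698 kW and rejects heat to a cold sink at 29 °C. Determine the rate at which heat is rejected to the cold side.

T_C = 29 °C → 29 + 273.15 = 302.15 K.
Carnot efficiency: η = 1 − T_C/T_H = 1 − 302.15/587.00 = 0.4853.
For a reversible cycle Q_C/Q_H = T_C/T_H, so Q_C = 698 × 302.15/587.00 = 359 kW.

Q̇_C ≈ 359 kW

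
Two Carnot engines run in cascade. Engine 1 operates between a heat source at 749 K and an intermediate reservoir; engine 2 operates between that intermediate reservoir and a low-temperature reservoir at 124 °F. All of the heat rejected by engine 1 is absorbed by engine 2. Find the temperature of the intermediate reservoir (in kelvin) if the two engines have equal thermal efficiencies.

T_C = 124 °F → (124 − 32) × 5/9 = 51.11 °C = 324.26 K.
Equal efficiencies require 1 − T_m/T_H = 1 − T_C/T_m, i.e. T_m/T_H = T_C/T_m, so T_m = √(T_H·T_C) = √(749.00 × 324.26) = 492.8 K.

T_m ≈ 492.8 K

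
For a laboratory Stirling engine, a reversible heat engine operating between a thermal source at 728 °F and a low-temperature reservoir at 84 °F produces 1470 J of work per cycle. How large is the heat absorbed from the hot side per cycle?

Q_H ≈ 2710 J

T_H = 728 °F → (728 − 32) × 5/9 = 386.67 °C = 659.82 K.
T_C = 84 °F → (84 − 32) × 5/9 = 28.89 °C = 302.04 K.
η_rev = 1 − T_C/T_H = 1 − 302.04/659.82 = 0.5422.
Q_H = W/η = 1470/0.5422 = 2710 J.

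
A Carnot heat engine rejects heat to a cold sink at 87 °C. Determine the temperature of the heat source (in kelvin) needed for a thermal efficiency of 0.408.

T_H ≈ 608 K

T_C = 87 °C → 87 + 273.15 = 360.15 K.
From η = 1 − T_C/T_H, solving for T_H gives T_H = T_C/(1 − η) = 360.15/(1 − 0.408) = 608 K.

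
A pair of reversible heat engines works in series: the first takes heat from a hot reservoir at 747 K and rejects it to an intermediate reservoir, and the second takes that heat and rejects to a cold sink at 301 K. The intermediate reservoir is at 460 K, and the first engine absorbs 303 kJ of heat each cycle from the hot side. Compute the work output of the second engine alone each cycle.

Heat entering the second stage: Q_m = Q_H·(T_m/T_H) = 303 × 460.00/747.00 = 187 kJ.
Second-stage efficiency η₂ = 1 − T_C/T_m = 1 − 301.00/460.00 = 0.3457, so W₂ = η₂·Q_m = 64.5 kJ.

W₂ ≈ 64.5 kJ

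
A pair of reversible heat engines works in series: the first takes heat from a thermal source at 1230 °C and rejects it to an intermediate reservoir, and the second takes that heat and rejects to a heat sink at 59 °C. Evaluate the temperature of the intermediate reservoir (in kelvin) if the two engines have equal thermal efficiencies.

T_H = 1230 °C → 1230 + 273.15 = 1503.15 K.
T_C = 59 °C → 59 + 273.15 = 332.15 K.
Equal efficiencies require 1 − T_m/T_H = 1 − T_C/T_m, i.e. T_m/T_H = T_C/T_m, so T_m = √(T_H·T_C) = √(1503.15 × 332.15) = 707 K.

T_m ≈ 707 K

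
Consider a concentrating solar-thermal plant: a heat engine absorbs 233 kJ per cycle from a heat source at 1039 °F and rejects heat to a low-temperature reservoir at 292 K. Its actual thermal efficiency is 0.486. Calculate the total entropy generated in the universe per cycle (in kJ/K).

ΔS_univ ≈ 0.1303 kJ/K

T_H = 1039 °F → (1039 − 32) × 5/9 = 559.44 °C = 832.59 K.
W = η·Q_H = 0.486 × 233 = 113.2 kJ, so Q_C = Q_H − W = 119.8 kJ.
The hot reservoir loses entropy Q_H/T_H = 233/832.59 = 0.2798 kJ/K; the cold reservoir gains Q_C/T_C = 119.8/292.00 = 0.4101 kJ/K.
ΔS_univ = −Q_H/T_H + Q_C/T_C = 0.1303 kJ/K (> 0, since η = 0.486 < η_Carnot = 0.649).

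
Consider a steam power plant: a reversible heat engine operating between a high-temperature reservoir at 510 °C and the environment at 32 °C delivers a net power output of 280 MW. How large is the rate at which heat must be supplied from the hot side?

T_H = 510 °C → 510 + 273.15 = 783.15 K.
T_C = 32 °C → 32 + 273.15 = 305.15 K.
η_rev = 1 − T_C/T_H = 1 − 305.15/783.15 = 0.6104.
Q_H = W/η = 280/0.6104 = 459 MW.

Q̇_H ≈ 459 MW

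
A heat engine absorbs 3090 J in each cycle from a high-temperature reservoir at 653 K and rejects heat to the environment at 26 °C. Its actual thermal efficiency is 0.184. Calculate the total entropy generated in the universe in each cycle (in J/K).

T_C = 26 °C → 26 + 273.15 = 299.15 K.
W = η·Q_H = 0.184 × 3090 = 568.6 J, so Q_C = Q_H − W = 2521 J.
Entropy balance on the reservoirs: −Q_H/T_H = -4.732 J/K, +Q_C/T_C = 8.429 J/K.
ΔS_univ = −Q_H/T_H + Q_C/T_C = 3.70 J/K (> 0, since η = 0.184 < η_Carnot = 0.542).

ΔS_univ ≈ 3.70 J/K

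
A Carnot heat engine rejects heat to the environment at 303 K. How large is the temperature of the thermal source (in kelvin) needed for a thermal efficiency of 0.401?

From η = 1 − T_C/T_H, solving for T_H gives T_H = T_C/(1 − η) = 303.00/(1 − 0.401) = 506 K.

T_H ≈ 506 K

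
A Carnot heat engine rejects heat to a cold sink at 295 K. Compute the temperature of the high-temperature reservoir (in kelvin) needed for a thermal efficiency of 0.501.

T_H ≈ 591 K

From η = 1 − T_C/T_H, solving for T_H gives T_H = T_C/(1 − η) = 295.00/(1 − 0.501) = 591 K.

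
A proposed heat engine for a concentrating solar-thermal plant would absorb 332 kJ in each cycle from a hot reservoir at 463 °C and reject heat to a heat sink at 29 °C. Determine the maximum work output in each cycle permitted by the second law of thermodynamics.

T_H = 463 °C → 463 + 273.15 = 736.15 K.
T_C = 29 °C → 29 + 273.15 = 302.15 K.
The upper bound on efficiency is η_max = 1 − T_C/T_H = 1 − 302.15/736.15 = 0.5896.
W_max = η_max · Q_H = 0.5896 × 332 = 196 kJ.

W_max ≈ 196 kJ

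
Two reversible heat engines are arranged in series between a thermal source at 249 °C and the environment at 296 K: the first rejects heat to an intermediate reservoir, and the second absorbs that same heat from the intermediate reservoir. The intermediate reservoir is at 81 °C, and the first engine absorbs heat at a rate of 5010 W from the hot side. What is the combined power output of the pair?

Ẇ_total ≈ 2170 W

T_H = 249 °C → 249 + 273.15 = 522.15 K.
Two reversible stages in series are equivalent to a single Carnot engine between T_H and T_C, so η_total = 1 − T_C/T_H = 1 − 296.00/522.15 = 0.4331.
W_total = η_total · Q_H = 0.4331 × 5010 = 2170 W.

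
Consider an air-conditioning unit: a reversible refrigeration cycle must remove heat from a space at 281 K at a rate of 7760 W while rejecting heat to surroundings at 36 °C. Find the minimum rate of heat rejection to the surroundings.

Q̇_H ≈ 8540 W

T_H = 36 °C → 36 + 273.15 = 309.15 K.
For a reversible cycle Q_H/Q_C = T_H/T_C, so Q_H = Q_C·T_H/T_C = 7760 × 309.15/281.00 = 8540 W.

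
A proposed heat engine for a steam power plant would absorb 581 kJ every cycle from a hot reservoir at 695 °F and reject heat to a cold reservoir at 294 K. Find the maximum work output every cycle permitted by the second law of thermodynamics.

W_max ≈ 314.7 kJ

T_H = 695 °F → (695 − 32) × 5/9 = 368.33 °C = 641.48 K.
No engine can exceed the Carnot limit: η_max = 1 − T_C/T_H = 1 − 294.00/641.48 = 0.5417.
W_max = η_max · Q_H = 0.5417 × 581 = 314.7 kJ.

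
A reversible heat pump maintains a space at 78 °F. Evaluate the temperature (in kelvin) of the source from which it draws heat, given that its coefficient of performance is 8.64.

T_C ≈ 264.1 K

T_H = 78 °F → (78 − 32) × 5/9 = 25.56 °C = 298.71 K.
COP_HP = T_H/(T_H − T_C) ⇒ T_C = T_H·(COP_HP − 1)/COP_HP = 298.71 × (8.64 − 1)/8.64 = 264.1 K.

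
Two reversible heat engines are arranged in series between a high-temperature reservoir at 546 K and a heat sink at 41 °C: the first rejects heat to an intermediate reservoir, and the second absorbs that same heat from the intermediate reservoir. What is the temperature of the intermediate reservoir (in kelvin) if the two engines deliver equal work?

T_C = 41 °C → 41 + 273.15 = 314.15 K.
For reversible stages Q_m = Q_H·(T_m/T_H). Setting W₁ = Q_H(1 − T_m/T_H) equal to W₂ = Q_m(1 − T_C/T_m) = Q_H·(T_m − T_C)/T_H gives T_H − T_m = T_m − T_C, so T_m = (T_H + T_C)/2 = (546.00 + 314.15)/2 = 430.1 K.

T_m ≈ 430.1 K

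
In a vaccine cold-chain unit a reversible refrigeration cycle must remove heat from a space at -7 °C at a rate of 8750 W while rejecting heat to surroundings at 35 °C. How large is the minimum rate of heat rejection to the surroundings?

T_H = 35 °C → 35 + 273.15 = 308.15 K.
T_C = -7 °C → -7 + 273.15 = 266.15 K.
For a reversible cycle Q_H/Q_C = T_H/T_C, so Q_H = Q_C·T_H/T_C = 8750 × 308.15/266.15 = 10100 W.

Q̇_H ≈ 10100 W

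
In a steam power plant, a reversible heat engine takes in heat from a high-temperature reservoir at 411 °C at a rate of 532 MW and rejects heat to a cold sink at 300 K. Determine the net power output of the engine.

Ẇ ≈ 299 MW

T_H = 411 °C → 411 + 273.15 = 684.15 K.
The Carnot efficiency is η = 1 − T_C/T_H = 1 − 300.00/684.15 = 0.5615.
W = η·Q_H = 0.5615 × 532 = 299 MW.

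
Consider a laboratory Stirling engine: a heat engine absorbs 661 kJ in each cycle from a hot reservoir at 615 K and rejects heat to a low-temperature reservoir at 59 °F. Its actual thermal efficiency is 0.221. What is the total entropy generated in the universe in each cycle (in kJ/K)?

T_C = 59 °F → (59 − 32) × 5/9 = 15.00 °C = 288.15 K.
W = η·Q_H = 0.221 × 661 = 146.1 kJ, so Q_C = Q_H − W = 514.9 kJ.
Entropy balance on the reservoirs: −Q_H/T_H = -1.075 kJ/K, +Q_C/T_C = 1.787 kJ/K.
ΔS_univ = −Q_H/T_H + Q_C/T_C = 0.7122 kJ/K (> 0, since η = 0.221 < η_Carnot = 0.531).

ΔS_univ ≈ 0.7122 kJ/K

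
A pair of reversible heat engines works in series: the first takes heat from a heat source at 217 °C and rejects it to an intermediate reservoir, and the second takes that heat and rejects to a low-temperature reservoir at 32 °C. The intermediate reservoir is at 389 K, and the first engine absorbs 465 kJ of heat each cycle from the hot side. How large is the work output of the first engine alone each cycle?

W₁ ≈ 96.0 kJ

T_H = 217 °C → 217 + 273.15 = 490.15 K.
T_C = 32 °C → 32 + 273.15 = 305.15 K.
First-stage efficiency η₁ = 1 − T_m/T_H = 1 − 389.00/490.15 = 0.2064.
W₁ = η₁·Q_H = 0.2064 × 465 = 96.0 kJ.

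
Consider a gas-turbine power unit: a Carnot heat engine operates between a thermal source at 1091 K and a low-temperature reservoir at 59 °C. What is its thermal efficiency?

T_C = 59 °C → 59 + 273.15 = 332.15 K.
Carnot efficiency: η = 1 − T_C/T_H = 1 − 332.15/1091.00 = 0.696.

η ≈ 0.696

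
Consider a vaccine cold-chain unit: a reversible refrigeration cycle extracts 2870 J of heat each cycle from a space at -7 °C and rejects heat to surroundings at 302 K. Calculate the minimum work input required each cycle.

W_in ≈ 387 J

T_C = -7 °C → -7 + 273.15 = 266.15 K.
COP_R = T_C/(T_H − T_C) = 266.15/35.85 = 7.4240.
W = Q_C/COP_R = 2870/7.4240 = 387 J.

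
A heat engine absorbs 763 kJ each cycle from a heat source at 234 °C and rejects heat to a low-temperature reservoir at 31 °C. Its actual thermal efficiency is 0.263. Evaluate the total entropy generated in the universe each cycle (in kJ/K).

ΔS_univ ≈ 0.344 kJ/K

T_H = 234 °C → 234 + 273.15 = 507.15 K.
T_C = 31 °C → 31 + 273.15 = 304.15 K.
W = η·Q_H = 0.263 × 763 = 200.7 kJ, so Q_C = Q_H − W = 562.3 kJ.
The hot reservoir loses entropy Q_H/T_H = 763/507.15 = 1.504 kJ/K; the cold reservoir gains Q_C/T_C = 562.3/304.15 = 1.849 kJ/K.
ΔS_univ = −Q_H/T_H + Q_C/T_C = 0.344 kJ/K (> 0, since η = 0.263 < η_Carnot = 0.400).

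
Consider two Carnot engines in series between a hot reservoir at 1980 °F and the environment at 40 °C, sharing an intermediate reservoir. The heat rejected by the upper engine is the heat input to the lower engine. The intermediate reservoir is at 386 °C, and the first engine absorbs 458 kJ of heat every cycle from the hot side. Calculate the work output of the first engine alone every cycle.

W₁ ≈ 235.3 kJ

T_H = 1980 °F → (1980 − 32) × 5/9 = 1082.22 °C = 1355.37 K.
T_C = 40 °C → 40 + 273.15 = 313.15 K.
T_m = 386 °C → 386 + 273.15 = 659.15 K.
First-stage efficiency η₁ = 1 − T_m/T_H = 1 − 659.15/1355.37 = 0.5137.
W₁ = η₁·Q_H = 0.5137 × 458 = 235.3 kJ.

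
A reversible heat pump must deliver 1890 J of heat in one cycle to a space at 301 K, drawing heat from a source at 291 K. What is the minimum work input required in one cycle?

The Carnot heat-pump COP is COP_HP = T_H/(T_H − T_C) = 301.00/10.00 = 30.1000.
W = Q_H/COP_HP = 1890/30.1000 = 62.8 J.

W_in ≈ 62.8 J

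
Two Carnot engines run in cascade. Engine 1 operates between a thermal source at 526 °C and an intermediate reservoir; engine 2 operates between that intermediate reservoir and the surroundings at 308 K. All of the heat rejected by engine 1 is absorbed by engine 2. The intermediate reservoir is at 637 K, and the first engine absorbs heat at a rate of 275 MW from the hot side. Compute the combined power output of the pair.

T_H = 526 °C → 526 + 273.15 = 799.15 K.
Two reversible stages in series are equivalent to a single Carnot engine between T_H and T_C, so η_total = 1 − T_C/T_H = 1 − 308.00/799.15 = 0.6146.
W_total = η_total · Q_H = 0.6146 × 275 = 169.0 MW.

Ẇ_total ≈ 169.0 MW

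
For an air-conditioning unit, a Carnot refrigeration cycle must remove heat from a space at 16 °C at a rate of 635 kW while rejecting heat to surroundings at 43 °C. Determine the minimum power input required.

Ẇ_in ≈ 59.3 kW

T_H = 43 °C → 43 + 273.15 = 316.15 K.
T_C = 16 °C → 16 + 273.15 = 289.15 K.
Carnot COP: COP_R = T_C/(T_H − T_C) = 289.15/27.00 = 10.7093.
W = Q_C/COP_R = 635/10.7093 = 59.3 kW.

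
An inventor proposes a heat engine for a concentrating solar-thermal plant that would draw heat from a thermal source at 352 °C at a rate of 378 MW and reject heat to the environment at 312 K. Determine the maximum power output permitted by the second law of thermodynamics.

Ẇ_max ≈ 189 MW

T_H = 352 °C → 352 + 273.15 = 625.15 K.
By the Carnot theorem, η_max = 1 − T_C/T_H = 1 − 312.00/625.15 = 0.5009.
W_max = η_max · Q_H = 0.5009 × 378 = 189 MW.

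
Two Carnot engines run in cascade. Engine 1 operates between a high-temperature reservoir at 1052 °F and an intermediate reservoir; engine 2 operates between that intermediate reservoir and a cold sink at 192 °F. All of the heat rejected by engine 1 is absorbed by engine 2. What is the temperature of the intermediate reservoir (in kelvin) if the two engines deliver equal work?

T_H = 1052 °F → (1052 − 32) × 5/9 = 566.67 °C = 839.82 K.
T_C = 192 °F → (192 − 32) × 5/9 = 88.89 °C = 362.04 K.
For reversible stages Q_m = Q_H·(T_m/T_H). Setting W₁ = Q_H(1 − T_m/T_H) equal to W₂ = Q_m(1 − T_C/T_m) = Q_H·(T_m − T_C)/T_H gives T_H − T_m = T_m − T_C, so T_m = (T_H + T_C)/2 = (839.82 + 362.04)/2 = 601 K.

T_m ≈ 601 K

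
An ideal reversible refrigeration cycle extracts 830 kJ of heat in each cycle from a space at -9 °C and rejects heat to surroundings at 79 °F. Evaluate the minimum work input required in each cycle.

W_in ≈ 110 kJ

T_H = 79 °F → (79 − 32) × 5/9 = 26.11 °C = 299.26 K.
T_C = -9 °C → -9 + 273.15 = 264.15 K.
COP_R = T_C/(T_H − T_C) = 264.15/35.11 = 7.5233.
W = Q_C/COP_R = 830/7.5233 = 110 kJ.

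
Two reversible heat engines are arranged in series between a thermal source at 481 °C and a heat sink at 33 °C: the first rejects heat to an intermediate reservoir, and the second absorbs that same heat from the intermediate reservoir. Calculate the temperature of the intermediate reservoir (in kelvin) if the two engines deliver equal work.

T_H = 481 °C → 481 + 273.15 = 754.15 K.
T_C = 33 °C → 33 + 273.15 = 306.15 K.
For reversible stages Q_m = Q_H·(T_m/T_H). Setting W₁ = Q_H(1 − T_m/T_H) equal to W₂ = Q_m(1 − T_C/T_m) = Q_H·(T_m − T_C)/T_H gives T_H − T_m = T_m − T_C, so T_m = (T_H + T_C)/2 = (754.15 + 306.15)/2 = 530 K.

T_m ≈ 530 K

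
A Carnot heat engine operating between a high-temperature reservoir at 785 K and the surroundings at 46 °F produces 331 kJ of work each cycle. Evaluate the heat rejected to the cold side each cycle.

T_C = 46 °F → (46 − 32) × 5/9 = 7.78 °C = 280.93 K.
Carnot efficiency: η = 1 − T_C/T_H = 1 − 280.93/785.00 = 0.6421.
Since Q_C/Q_H = T_C/T_H and Q_H = W/η, Q_C = W·T_C/(T_H − T_C) = 331 × 280.93/504.07 = 184 kJ.

Q_C ≈ 184 kJ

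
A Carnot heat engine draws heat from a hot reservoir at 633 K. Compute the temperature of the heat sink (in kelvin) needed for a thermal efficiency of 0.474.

T_C ≈ 333 K

From η = 1 − T_C/T_H, T_C = T_H·(1 − η) = 633.00 × (1 − 0.474) = 333 K.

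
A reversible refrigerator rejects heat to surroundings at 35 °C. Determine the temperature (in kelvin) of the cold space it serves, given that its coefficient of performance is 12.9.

T_C ≈ 286 K

T_H = 35 °C → 35 + 273.15 = 308.15 K.
COP_R = T_C/(T_H − T_C) ⇒ T_C = T_H·COP_R/(1 + COP_R) = 308.15 × 12.9/(1 + 12.9) = 286 K.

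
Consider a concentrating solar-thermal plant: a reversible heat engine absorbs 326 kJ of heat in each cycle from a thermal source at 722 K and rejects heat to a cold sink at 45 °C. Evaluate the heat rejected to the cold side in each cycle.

T_C = 45 °C → 45 + 273.15 = 318.15 K.
The Carnot efficiency is η = 1 − T_C/T_H = 1 − 318.15/722.00 = 0.5593.
For a reversible cycle Q_C/Q_H = T_C/T_H, so Q_C = 326 × 318.15/722.00 = 144 kJ.

Q_C ≈ 144 kJ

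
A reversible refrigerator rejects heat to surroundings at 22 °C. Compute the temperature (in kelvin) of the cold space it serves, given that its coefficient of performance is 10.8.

T_H = 22 °C → 22 + 273.15 = 295.15 K.
COP_R = T_C/(T_H − T_C) ⇒ T_C = T_H·COP_R/(1 + COP_R) = 295.15 × 10.8/(1 + 10.8) = 270.1 K.

T_C ≈ 270.1 K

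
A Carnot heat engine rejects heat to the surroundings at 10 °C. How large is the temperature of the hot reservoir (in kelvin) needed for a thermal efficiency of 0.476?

T_C = 10 °C → 10 + 273.15 = 283.15 K.
From η = 1 − T_C/T_H, solving for T_H gives T_H = T_C/(1 − η) = 283.15/(1 − 0.476) = 540 K.

T_H ≈ 540 K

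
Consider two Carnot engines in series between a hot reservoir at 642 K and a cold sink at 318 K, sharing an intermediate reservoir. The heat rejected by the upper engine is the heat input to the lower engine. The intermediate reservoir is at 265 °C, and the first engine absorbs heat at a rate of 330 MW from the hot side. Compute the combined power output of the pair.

Two reversible stages in series are equivalent to a single Carnot engine between T_H and T_C, so η_total = 1 − T_C/T_H = 1 − 318.00/642.00 = 0.5047.
W_total = η_total · Q_H = 0.5047 × 330 = 167 MW.

Ẇ_total ≈ 167 MW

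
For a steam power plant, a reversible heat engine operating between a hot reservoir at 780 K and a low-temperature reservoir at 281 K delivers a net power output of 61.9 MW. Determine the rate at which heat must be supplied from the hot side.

Q̇_H ≈ 96.8 MW

For a reversible engine, η = 1 − T_C/T_H = 1 − 281.00/780.00 = 0.6397.
Q_H = W/η = 61.9/0.6397 = 96.8 MW.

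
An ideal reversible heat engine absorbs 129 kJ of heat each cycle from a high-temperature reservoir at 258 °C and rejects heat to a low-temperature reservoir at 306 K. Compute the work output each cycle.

W ≈ 54.7 kJ

T_H = 258 °C → 258 + 273.15 = 531.15 K.
Since the cycle is reversible, η = 1 − T_C/T_H = 1 − 306.00/531.15 = 0.4239.
W = η·Q_H = 0.4239 × 129 = 54.7 kJ.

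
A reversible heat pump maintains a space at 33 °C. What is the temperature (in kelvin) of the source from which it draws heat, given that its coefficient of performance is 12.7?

T_H = 33 °C → 33 + 273.15 = 306.15 K.
COP_HP = T_H/(T_H − T_C) ⇒ T_C = T_H·(COP_HP − 1)/COP_HP = 306.15 × (12.7 − 1)/12.7 = 282.0 K.

T_C ≈ 282.0 K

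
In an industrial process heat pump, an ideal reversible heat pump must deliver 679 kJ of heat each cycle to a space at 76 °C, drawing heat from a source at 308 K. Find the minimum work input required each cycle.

W_in ≈ 80.03 kJ

T_H = 76 °C → 76 + 273.15 = 349.15 K.
For a reversible heat pump, COP_HP = T_H/(T_H − T_C) = 349.15/41.15 = 8.4848.
W = Q_H/COP_HP = 679/8.4848 = 80.03 kJ.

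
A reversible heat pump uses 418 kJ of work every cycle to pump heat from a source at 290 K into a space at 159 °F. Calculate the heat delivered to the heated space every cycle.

T_H = 159 °F → (159 − 32) × 5/9 = 70.56 °C = 343.71 K.
The Carnot heat-pump COP is COP_HP = T_H/(T_H − T_C) = 343.71/53.71 = 6.3998.
Q_H = COP_HP · W = 6.3998 × 418 = 2675 kJ.

Q_H ≈ 2675 kJ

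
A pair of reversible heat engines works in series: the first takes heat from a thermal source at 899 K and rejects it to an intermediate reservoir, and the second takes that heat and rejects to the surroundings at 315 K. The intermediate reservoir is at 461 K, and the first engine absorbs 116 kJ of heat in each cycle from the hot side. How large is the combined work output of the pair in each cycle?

Two reversible stages in series are equivalent to a single Carnot engine between T_H and T_C, so η_total = 1 − T_C/T_H = 1 − 315.00/899.00 = 0.6496.
W_total = η_total · Q_H = 0.6496 × 116 = 75.4 kJ.

W_total ≈ 75.4 kJ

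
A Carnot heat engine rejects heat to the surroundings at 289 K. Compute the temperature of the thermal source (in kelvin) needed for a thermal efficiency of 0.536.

T_H ≈ 623 K

From η = 1 − T_C/T_H, solving for T_H gives T_H = T_C/(1 − η) = 289.00/(1 − 0.536) = 623 K.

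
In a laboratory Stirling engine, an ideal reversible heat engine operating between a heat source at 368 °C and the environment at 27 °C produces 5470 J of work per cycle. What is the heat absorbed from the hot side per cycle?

T_H = 368 °C → 368 + 273.15 = 641.15 K.
T_C = 27 °C → 27 + 273.15 = 300.15 K.
The Carnot efficiency is η = 1 − T_C/T_H = 1 − 300.15/641.15 = 0.5319.
Q_H = W/η = 5470/0.5319 = 10280 J.

Q_H ≈ 10280 J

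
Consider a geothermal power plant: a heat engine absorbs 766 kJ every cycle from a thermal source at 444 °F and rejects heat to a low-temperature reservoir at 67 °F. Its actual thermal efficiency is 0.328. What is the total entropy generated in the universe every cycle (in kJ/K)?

ΔS_univ ≈ 0.233 kJ/K

T_H = 444 °F → (444 − 32) × 5/9 = 228.89 °C = 502.04 K.
T_C = 67 °F → (67 − 32) × 5/9 = 19.44 °C = 292.59 K.
W = η·Q_H = 0.328 × 766 = 251.2 kJ, so Q_C = Q_H − W = 514.8 kJ.
Entropy balance on the reservoirs: −Q_H/T_H = -1.526 kJ/K, +Q_C/T_C = 1.759 kJ/K.
ΔS_univ = −Q_H/T_H + Q_C/T_C = 0.233 kJ/K (> 0, since η = 0.328 < η_Carnot = 0.417).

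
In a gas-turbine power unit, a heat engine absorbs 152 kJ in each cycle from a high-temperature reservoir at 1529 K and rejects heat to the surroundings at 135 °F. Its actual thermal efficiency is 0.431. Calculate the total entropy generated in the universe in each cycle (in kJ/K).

T_C = 135 °F → (135 − 32) × 5/9 = 57.22 °C = 330.37 K.
W = η·Q_H = 0.431 × 152 = 65.51 kJ, so Q_C = Q_H − W = 86.49 kJ.
Entropy balance on the reservoirs: −Q_H/T_H = -0.09941 kJ/K, +Q_C/T_C = 0.2618 kJ/K.
ΔS_univ = −Q_H/T_H + Q_C/T_C = 0.162 kJ/K (> 0, since η = 0.431 < η_Carnot = 0.784).

ΔS_univ ≈ 0.162 kJ/K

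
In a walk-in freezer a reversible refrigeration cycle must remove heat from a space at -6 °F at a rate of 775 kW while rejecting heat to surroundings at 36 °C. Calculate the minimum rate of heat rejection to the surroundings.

Q̇_H ≈ 950.6 kW

T_H = 36 °C → 36 + 273.15 = 309.15 K.
T_C = -6 °F → (-6 − 32) × 5/9 = -21.11 °C = 252.04 K.
For a reversible cycle Q_H/Q_C = T_H/T_C, so Q_H = Q_C·T_H/T_C = 775 × 309.15/252.04 = 950.6 kW.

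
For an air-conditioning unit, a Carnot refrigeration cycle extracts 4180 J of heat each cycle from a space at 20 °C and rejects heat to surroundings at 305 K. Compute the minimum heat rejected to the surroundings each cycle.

Q_H ≈ 4350 J

T_C = 20 °C → 20 + 273.15 = 293.15 K.
For a reversible cycle Q_H/Q_C = T_H/T_C, so Q_H = Q_C·T_H/T_C = 4180 × 305.00/293.15 = 4350 J.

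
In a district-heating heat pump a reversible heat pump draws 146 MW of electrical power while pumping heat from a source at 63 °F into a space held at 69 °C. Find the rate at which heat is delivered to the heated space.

Q̇_H ≈ 965 MW

T_H = 69 °C → 69 + 273.15 = 342.15 K.
T_C = 63 °F → (63 − 32) × 5/9 = 17.22 °C = 290.37 K.
COP_HP = T_H/(T_H − T_C) = 342.15/51.78 = 6.6080.
Q_H = COP_HP · W = 6.6080 × 146 = 965 MW.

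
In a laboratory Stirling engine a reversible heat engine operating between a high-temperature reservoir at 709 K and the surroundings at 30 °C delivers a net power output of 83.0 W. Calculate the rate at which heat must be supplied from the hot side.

Q̇_H ≈ 145.0 W

T_C = 30 °C → 30 + 273.15 = 303.15 K.
η_rev = 1 − T_C/T_H = 1 − 303.15/709.00 = 0.5724.
Q_H = W/η = 83.0/0.5724 = 145.0 W.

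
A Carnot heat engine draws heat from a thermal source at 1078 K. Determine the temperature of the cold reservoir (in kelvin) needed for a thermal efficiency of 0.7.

From η = 1 − T_C/T_H, T_C = T_H·(1 − η) = 1078.00 × (1 − 0.7) = 323.4 K.

T_C ≈ 323.4 K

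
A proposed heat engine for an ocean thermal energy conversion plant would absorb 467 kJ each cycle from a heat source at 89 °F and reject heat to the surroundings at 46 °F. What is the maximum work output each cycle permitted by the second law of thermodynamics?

T_H = 89 °F → (89 − 32) × 5/9 = 31.67 °C = 304.82 K.
T_C = 46 °F → (46 − 32) × 5/9 = 7.78 °C = 280.93 K.
The second-law ceiling is the Carnot efficiency, η_max = 1 − T_C/T_H = 1 − 280.93/304.82 = 0.0784.
W_max = η_max · Q_H = 0.0784 × 467 = 36.6 kJ.

W_max ≈ 36.6 kJ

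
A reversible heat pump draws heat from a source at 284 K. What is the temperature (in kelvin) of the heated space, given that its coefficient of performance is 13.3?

COP_HP = T_H/(T_H − T_C) ⇒ T_H = T_C·COP_HP/(COP_HP − 1) = 284.00 × 13.3/(13.3 − 1) = 307 K.

T_H ≈ 307 K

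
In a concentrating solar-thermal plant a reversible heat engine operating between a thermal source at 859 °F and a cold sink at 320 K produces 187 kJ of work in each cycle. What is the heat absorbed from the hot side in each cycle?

T_H = 859 °F → (859 − 32) × 5/9 = 459.44 °C = 732.59 K.
For a reversible engine, η = 1 − T_C/T_H = 1 − 320.00/732.59 = 0.5632.
Q_H = W/η = 187/0.5632 = 332 kJ.

Q_H ≈ 332 kJ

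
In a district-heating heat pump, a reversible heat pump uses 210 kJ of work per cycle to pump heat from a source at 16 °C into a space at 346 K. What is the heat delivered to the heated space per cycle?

T_C = 16 °C → 16 + 273.15 = 289.15 K.
COP_HP = T_H/(T_H − T_C) = 346.00/56.85 = 6.0862.
Q_H = COP_HP · W = 6.0862 × 210 = 1278 kJ.

Q_H ≈ 1278 kJ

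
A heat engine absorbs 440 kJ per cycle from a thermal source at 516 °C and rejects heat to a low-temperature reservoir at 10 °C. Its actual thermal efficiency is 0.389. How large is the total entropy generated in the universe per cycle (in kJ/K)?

ΔS_univ ≈ 0.3919 kJ/K

T_H = 516 °C → 516 + 273.15 = 789.15 K.
T_C = 10 °C → 10 + 273.15 = 283.15 K.
W = η·Q_H = 0.389 × 440 = 171.2 kJ, so Q_C = Q_H − W = 268.8 kJ.
The hot reservoir loses entropy Q_H/T_H = 440/789.15 = 0.5576 kJ/K; the cold reservoir gains Q_C/T_C = 268.8/283.15 = 0.9495 kJ/K.
ΔS_univ = −Q_H/T_H + Q_C/T_C = 0.3919 kJ/K (> 0, since η = 0.389 < η_Carnot = 0.641).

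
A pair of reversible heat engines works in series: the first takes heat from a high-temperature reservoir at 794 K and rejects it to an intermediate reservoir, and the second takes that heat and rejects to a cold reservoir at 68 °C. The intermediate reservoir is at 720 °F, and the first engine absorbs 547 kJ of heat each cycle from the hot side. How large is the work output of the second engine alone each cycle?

W₂ ≈ 216.5 kJ

T_C = 68 °C → 68 + 273.15 = 341.15 K.
T_m = 720 °F → (720 − 32) × 5/9 = 382.22 °C = 655.37 K.
Heat entering the second stage: Q_m = Q_H·(T_m/T_H) = 547 × 655.37/794.00 = 451.5 kJ.
Second-stage efficiency η₂ = 1 − T_C/T_m = 1 − 341.15/655.37 = 0.4795, so W₂ = η₂·Q_m = 216.5 kJ.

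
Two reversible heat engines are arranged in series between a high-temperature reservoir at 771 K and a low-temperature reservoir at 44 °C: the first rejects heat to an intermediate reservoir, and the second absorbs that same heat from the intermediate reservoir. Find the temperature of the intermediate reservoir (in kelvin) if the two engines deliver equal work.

T_C = 44 °C → 44 + 273.15 = 317.15 K.
For reversible stages Q_m = Q_H·(T_m/T_H). Setting W₁ = Q_H(1 − T_m/T_H) equal to W₂ = Q_m(1 − T_C/T_m) = Q_H·(T_m − T_C)/T_H gives T_H − T_m = T_m − T_C, so T_m = (T_H + T_C)/2 = (771.00 + 317.15)/2 = 544 K.

T_m ≈ 544 K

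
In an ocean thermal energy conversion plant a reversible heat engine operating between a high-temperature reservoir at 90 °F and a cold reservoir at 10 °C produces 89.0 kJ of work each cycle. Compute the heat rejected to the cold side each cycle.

Q_C ≈ 1130 kJ

T_H = 90 °F → (90 − 32) × 5/9 = 32.22 °C = 305.37 K.
T_C = 10 °C → 10 + 273.15 = 283.15 K.
For a reversible engine, η = 1 − T_C/T_H = 1 − 283.15/305.37 = 0.0728.
Since Q_C/Q_H = T_C/T_H and Q_H = W/η, Q_C = W·T_C/(T_H − T_C) = 89.0 × 283.15/22.22 = 1130 kJ.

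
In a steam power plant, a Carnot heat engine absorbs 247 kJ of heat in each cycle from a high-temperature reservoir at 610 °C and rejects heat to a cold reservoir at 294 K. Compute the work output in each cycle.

W ≈ 165 kJ

T_H = 610 °C → 610 + 273.15 = 883.15 K.
η_rev = 1 − T_C/T_H = 1 − 294.00/883.15 = 0.6671.
W = η·Q_H = 0.6671 × 247 = 165 kJ.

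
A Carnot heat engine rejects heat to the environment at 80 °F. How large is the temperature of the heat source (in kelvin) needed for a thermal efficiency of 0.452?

T_H ≈ 547 K

T_C = 80 °F → (80 − 32) × 5/9 = 26.67 °C = 299.82 K.
From η = 1 − T_C/T_H, solving for T_H gives T_H = T_C/(1 − η) = 299.82/(1 − 0.452) = 547 K.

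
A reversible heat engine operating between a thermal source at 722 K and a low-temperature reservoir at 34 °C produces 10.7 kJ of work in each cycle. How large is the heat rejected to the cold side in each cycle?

Q_C ≈ 7.92 kJ

T_C = 34 °C → 34 + 273.15 = 307.15 K.
For a reversible engine, η = 1 − T_C/T_H = 1 − 307.15/722.00 = 0.5746.
Since Q_C/Q_H = T_C/T_H and Q_H = W/η, Q_C = W·T_C/(T_H − T_C) = 10.7 × 307.15/414.85 = 7.92 kJ.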